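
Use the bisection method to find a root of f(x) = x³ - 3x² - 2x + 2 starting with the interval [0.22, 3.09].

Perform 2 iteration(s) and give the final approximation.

f(x) = x³ - 3x² - 2x + 2
Initial interval: [0.22, 3.09]

Iteration 1:
  c_1 = (0.220000 + 3.090000)/2 = 1.655000
  f(c_1) = f(1.655000) = -4.993989
  f(a) × f(c) < 0, new interval: [0.220000, 1.655000]
Iteration 2:
  c_2 = (0.220000 + 1.655000)/2 = 0.937500
  f(c_2) = f(0.937500) = -1.687744
  f(a) × f(c) < 0, new interval: [0.220000, 0.937500]

After 2 iteration(s), the approximation is c_2 = 0.937500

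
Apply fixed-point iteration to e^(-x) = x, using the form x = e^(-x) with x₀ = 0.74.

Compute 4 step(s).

Equation: e^(-x) = x
Fixed-point form: x = e^(-x)
x₀ = 0.74

x_1 = g(0.740000) = 0.477114
x_2 = g(0.477114) = 0.620572
x_3 = g(0.620572) = 0.537637
x_4 = g(0.537637) = 0.584127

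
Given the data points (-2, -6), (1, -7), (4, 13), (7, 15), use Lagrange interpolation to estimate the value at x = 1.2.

Lagrange interpolation formula:
P(x) = Σ yᵢ × Lᵢ(x)
where Lᵢ(x) = Π_{j≠i} (x - xⱼ)/(xᵢ - xⱼ)

L_0(1.2) = (1.2 - 1)/(-2 - 1) × (1.2 - 4)/(-2 - 4) × (1.2 - 7)/(-2 - 7) = -0.020049
L_1(1.2) = (1.2 - (-2))/(1 - (-2)) × (1.2 - 4)/(1 - 4) × (1.2 - 7)/(1 - 7) = 0.962370
L_2(1.2) = (1.2 - (-2))/(4 - (-2)) × (1.2 - 1)/(4 - 1) × (1.2 - 7)/(4 - 7) = 0.068741
L_3(1.2) = (1.2 - (-2))/(7 - (-2)) × (1.2 - 1)/(7 - 1) × (1.2 - 4)/(7 - 4) = -0.011062

P(1.2) = (-6)×L_0(1.2) + (-7)×L_1(1.2) + 13×L_2(1.2) + 15×L_3(1.2)
P(1.2) = -5.888593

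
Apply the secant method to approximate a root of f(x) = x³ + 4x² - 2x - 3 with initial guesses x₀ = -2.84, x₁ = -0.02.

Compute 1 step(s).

f(x) = x³ + 4x² - 2x - 3
x₀ = -2.84, x₁ = -0.02

Secant formula: x_{n+1} = x_n - f(x_n)(x_n - x_{n-1})/(f(x_n) - f(x_{n-1}))

Iteration 1:
  f(-2.840000) = 12.036096
  f(-0.020000) = -2.958408
  x_2 = -0.020000 - (-2.958408)×(-0.020000 - (-2.840000))/(-2.958408 - 12.036096)
       = -0.576385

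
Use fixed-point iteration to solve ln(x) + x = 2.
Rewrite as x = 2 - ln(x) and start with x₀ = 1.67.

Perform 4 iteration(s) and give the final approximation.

Equation: ln(x) + x = 2
Fixed-point form: x = 2 - ln(x)
x₀ = 1.67

x_1 = g(1.670000) = 1.487176
x_2 = g(1.487176) = 1.603121
x_3 = g(1.603121) = 1.528048
x_4 = g(1.528048) = 1.576009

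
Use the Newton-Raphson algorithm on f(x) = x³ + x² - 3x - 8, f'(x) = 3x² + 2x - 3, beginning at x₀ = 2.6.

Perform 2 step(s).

f(x) = x³ + x² - 3x - 8
f'(x) = 3x² + 2x - 3
x₀ = 2.6

Newton-Raphson formula: x_{n+1} = x_n - f(x_n)/f'(x_n)

Iteration 1:
  f(2.600000) = 8.536000
  f'(2.600000) = 22.480000
  x_1 = 2.600000 - 8.536000/22.480000 = 2.220285
Iteration 2:
  f(2.220285) = 1.214068
  f'(2.220285) = 16.229562
  x_2 = 2.220285 - 1.214068/16.229562 = 2.145479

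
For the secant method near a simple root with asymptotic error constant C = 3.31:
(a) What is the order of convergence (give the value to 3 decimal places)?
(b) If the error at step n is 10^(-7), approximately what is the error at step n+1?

(a) Secant method has superlinear convergence with order φ = (1+√5)/2 ≈ 1.618.
    This means |e_{n+1}| ≈ C|e_n|^1.618.

(b) With |e_n| = 10^(-7) and C = 3.31:
    |e_{n+1}| ≈ 3.31 × (10^(-7))^1.618 = 3.31 × 10^(-11.33)

(a) ≈ 1.618 (golden ratio); (b) |e_{n+1}| ≈ 1.562e-11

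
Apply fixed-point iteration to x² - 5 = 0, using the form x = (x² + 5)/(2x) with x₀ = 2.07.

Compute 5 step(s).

Equation: x² - 5 = 0
Fixed-point form: x = (x² + 5)/(2x)
x₀ = 2.07

x_1 = g(2.070000) = 2.242729
x_2 = g(2.242729) = 2.236078
x_3 = g(2.236078) = 2.236068
x_4 = g(2.236068) = 2.236068
x_5 = g(2.236068) = 2.236068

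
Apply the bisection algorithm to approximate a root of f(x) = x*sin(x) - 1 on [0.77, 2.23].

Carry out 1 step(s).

f(x) = x*sin(x) - 1
Initial interval: [0.77, 2.23]

Iteration 1:
  c_1 = (0.770000 + 2.230000)/2 = 1.500000
  f(c_1) = f(1.500000) = 0.496242
  f(a) × f(c) < 0, new interval: [0.770000, 1.500000]

After 1 iteration(s), the approximation is c_1 = 1.500000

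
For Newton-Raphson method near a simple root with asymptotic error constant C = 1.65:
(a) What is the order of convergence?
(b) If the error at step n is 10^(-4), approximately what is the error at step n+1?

(a) Newton-Raphson has quadratic (order 2) convergence near simple roots.
    This means |e_{n+1}| ≈ C|e_n|².

(b) With |e_n| = 10^(-4) and C = 1.65:
    |e_{n+1}| ≈ 1.65 × (10^(-4))² = 1.65 × 10^(-8)

(a) 2 (quadratic); (b) |e_{n+1}| ≈ 1.650e-08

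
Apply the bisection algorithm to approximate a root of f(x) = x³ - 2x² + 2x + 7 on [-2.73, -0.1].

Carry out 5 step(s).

f(x) = x³ - 2x² + 2x + 7
Initial interval: [-2.73, -0.1]

Iteration 1:
  c_1 = (-2.730000 + (-0.100000))/2 = -1.415000
  f(c_1) = f(-1.415000) = -2.667598
  f(a) × f(c) ≥ 0, new interval: [-1.415000, -0.100000]
Iteration 2:
  c_2 = (-1.415000 + (-0.100000))/2 = -0.757500
  f(c_2) = f(-0.757500) = 3.902729
  f(a) × f(c) < 0, new interval: [-1.415000, -0.757500]
Iteration 3:
  c_3 = (-1.415000 + (-0.757500))/2 = -1.086250
  f(c_3) = f(-1.086250) = 1.185913
  f(a) × f(c) < 0, new interval: [-1.415000, -1.086250]
Iteration 4:
  c_4 = (-1.415000 + (-1.086250))/2 = -1.250625
  f(c_4) = f(-1.250625) = -0.585432
  f(a) × f(c) ≥ 0, new interval: [-1.250625, -1.086250]
Iteration 5:
  c_5 = (-1.250625 + (-1.086250))/2 = -1.168438
  f(c_5) = f(-1.168438) = 0.337428
  f(a) × f(c) < 0, new interval: [-1.250625, -1.168438]

After 5 iteration(s), the approximation is c_5 = -1.168438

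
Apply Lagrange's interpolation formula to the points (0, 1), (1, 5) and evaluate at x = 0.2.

Lagrange interpolation formula:
P(x) = Σ yᵢ × Lᵢ(x)
where Lᵢ(x) = Π_{j≠i} (x - xⱼ)/(xᵢ - xⱼ)

L_0(0.2) = (0.2 - 1)/(0 - 1) = 0.800000
L_1(0.2) = (0.2 - 0)/(1 - 0) = 0.200000

P(0.2) = 1×L_0(0.2) + 5×L_1(0.2)
P(0.2) = 1.800000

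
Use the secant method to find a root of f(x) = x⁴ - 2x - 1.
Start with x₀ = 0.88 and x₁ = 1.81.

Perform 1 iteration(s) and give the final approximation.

f(x) = x⁴ - 2x - 1
x₀ = 0.88, x₁ = 1.81

Secant formula: x_{n+1} = x_n - f(x_n)(x_n - x_{n-1})/(f(x_n) - f(x_{n-1}))

Iteration 1:
  f(0.880000) = -2.160305
  f(1.810000) = 6.112831
  x_2 = 1.810000 - 6.112831×(1.810000 - 0.880000)/(6.112831 - (-2.160305))
       = 1.122844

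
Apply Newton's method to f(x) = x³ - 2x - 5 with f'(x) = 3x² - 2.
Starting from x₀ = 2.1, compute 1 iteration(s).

f(x) = x³ - 2x - 5
f'(x) = 3x² - 2
x₀ = 2.1

Newton-Raphson formula: x_{n+1} = x_n - f(x_n)/f'(x_n)

Iteration 1:
  f(2.100000) = 0.061000
  f'(2.100000) = 11.230000
  x_1 = 2.100000 - 0.061000/11.230000 = 2.094568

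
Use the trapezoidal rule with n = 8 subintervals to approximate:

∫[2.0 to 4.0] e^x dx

f(x) = e^x
a = 2.0, b = 4.0, n = 8
h = (b - a)/n = 0.250000

Trapezoidal rule: (h/2)[f(x₀) + 2f(x₁) + 2f(x₂) + ... + f(xₙ)]

x_0 = 2.0000, f(x_0) = 7.389056, coefficient = 1
x_1 = 2.2500, f(x_1) = 9.487736, coefficient = 2
x_2 = 2.5000, f(x_2) = 12.182494, coefficient = 2
x_3 = 2.7500, f(x_3) = 15.642632, coefficient = 2
x_4 = 3.0000, f(x_4) = 20.085537, coefficient = 2
x_5 = 3.2500, f(x_5) = 25.790340, coefficient = 2
x_6 = 3.5000, f(x_6) = 33.115452, coefficient = 2
x_7 = 3.7500, f(x_7) = 42.521082, coefficient = 2
x_8 = 4.0000, f(x_8) = 54.598150, coefficient = 1

I ≈ (0.250000/2) × 379.637751 = 47.454719
Exact value: 47.209094
Error: 0.245625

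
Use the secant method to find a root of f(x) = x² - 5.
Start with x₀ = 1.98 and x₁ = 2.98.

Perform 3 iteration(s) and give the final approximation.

f(x) = x² - 5
x₀ = 1.98, x₁ = 2.98

Secant formula: x_{n+1} = x_n - f(x_n)(x_n - x_{n-1})/(f(x_n) - f(x_{n-1}))

Iteration 1:
  f(1.980000) = -1.079600
  f(2.980000) = 3.880400
  x_2 = 2.980000 - 3.880400×(2.980000 - 1.980000)/(3.880400 - (-1.079600))
       = 2.197661
Iteration 2:
  f(2.980000) = 3.880400
  f(2.197661) = -0.170285
  x_3 = 2.197661 - (-0.170285)×(2.197661 - 2.980000)/(-0.170285 - 3.880400)
       = 2.230550
Iteration 3:
  f(2.197661) = -0.170285
  f(2.230550) = -0.024648
  x_4 = 2.230550 - (-0.024648)×(2.230550 - 2.197661)/(-0.024648 - (-0.170285))
       = 2.236116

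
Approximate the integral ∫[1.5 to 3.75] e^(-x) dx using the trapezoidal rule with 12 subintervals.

f(x) = e^(-x)
a = 1.5, b = 3.75, n = 12
h = (b - a)/n = 0.187500

Trapezoidal rule: (h/2)[f(x₀) + 2f(x₁) + 2f(x₂) + ... + f(xₙ)]

x_0 = 1.5000, f(x_0) = 0.223130, coefficient = 1
x_1 = 1.6875, f(x_1) = 0.184981, coefficient = 2
x_2 = 1.8750, f(x_2) = 0.153355, coefficient = 2
x_3 = 2.0625, f(x_3) = 0.127136, coefficient = 2
x_4 = 2.2500, f(x_4) = 0.105399, coefficient = 2
x_5 = 2.4375, f(x_5) = 0.087379, coefficient = 2
x_6 = 2.6250, f(x_6) = 0.072440, coefficient = 2
x_7 = 2.8125, f(x_7) = 0.060055, coefficient = 2
x_8 = 3.0000, f(x_8) = 0.049787, coefficient = 2
x_9 = 3.1875, f(x_9) = 0.041275, coefficient = 2
x_10 = 3.3750, f(x_10) = 0.034218, coefficient = 2
x_11 = 3.5625, f(x_11) = 0.028368, coefficient = 2
x_12 = 3.7500, f(x_12) = 0.023518, coefficient = 1

I ≈ (0.187500/2) × 2.135433 = 0.200197
Exact value: 0.199612
Error: 0.000584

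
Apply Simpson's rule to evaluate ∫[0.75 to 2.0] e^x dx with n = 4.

f(x) = e^x
a = 0.75, b = 2.0, n = 4
h = (b - a)/n = 0.312500

Simpson's rule: (h/3)[f(x₀) + 4f(x₁) + 2f(x₂) + ... + f(xₙ)]

x_0 = 0.7500, f(x_0) = 2.117000, coefficient = 1
x_1 = 1.0625, f(x_1) = 2.893596, coefficient = 4
x_2 = 1.3750, f(x_2) = 3.955077, coefficient = 2
x_3 = 1.6875, f(x_3) = 5.405949, coefficient = 4
x_4 = 2.0000, f(x_4) = 7.389056, coefficient = 1

I ≈ (0.312500/3) × 50.614389 = 5.272332
Exact value: 5.272056
Error: 0.000276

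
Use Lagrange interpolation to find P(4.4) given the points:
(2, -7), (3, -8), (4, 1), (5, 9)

Lagrange interpolation formula:
P(x) = Σ yᵢ × Lᵢ(x)
where Lᵢ(x) = Π_{j≠i} (x - xⱼ)/(xᵢ - xⱼ)

L_0(4.4) = (4.4 - 3)/(2 - 3) × (4.4 - 4)/(2 - 4) × (4.4 - 5)/(2 - 5) = 0.056000
L_1(4.4) = (4.4 - 2)/(3 - 2) × (4.4 - 4)/(3 - 4) × (4.4 - 5)/(3 - 5) = -0.288000
L_2(4.4) = (4.4 - 2)/(4 - 2) × (4.4 - 3)/(4 - 3) × (4.4 - 5)/(4 - 5) = 1.008000
L_3(4.4) = (4.4 - 2)/(5 - 2) × (4.4 - 3)/(5 - 3) × (4.4 - 4)/(5 - 4) = 0.224000

P(4.4) = (-7)×L_0(4.4) + (-8)×L_1(4.4) + 1×L_2(4.4) + 9×L_3(4.4)
P(4.4) = 4.936000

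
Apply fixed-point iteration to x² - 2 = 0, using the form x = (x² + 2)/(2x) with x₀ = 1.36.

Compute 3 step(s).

Equation: x² - 2 = 0
Fixed-point form: x = (x² + 2)/(2x)
x₀ = 1.36

x_1 = g(1.360000) = 1.415294
x_2 = g(1.415294) = 1.414214
x_3 = g(1.414214) = 1.414214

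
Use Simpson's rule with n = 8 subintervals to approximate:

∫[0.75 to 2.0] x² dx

f(x) = x²
a = 0.75, b = 2.0, n = 8
h = (b - a)/n = 0.156250

Simpson's rule: (h/3)[f(x₀) + 4f(x₁) + 2f(x₂) + ... + f(xₙ)]

x_0 = 0.7500, f(x_0) = 0.562500, coefficient = 1
x_1 = 0.9062, f(x_1) = 0.821289, coefficient = 4
x_2 = 1.0625, f(x_2) = 1.128906, coefficient = 2
x_3 = 1.2188, f(x_3) = 1.485352, coefficient = 4
x_4 = 1.3750, f(x_4) = 1.890625, coefficient = 2
x_5 = 1.5312, f(x_5) = 2.344727, coefficient = 4
x_6 = 1.6875, f(x_6) = 2.847656, coefficient = 2
x_7 = 1.8438, f(x_7) = 3.399414, coefficient = 4
x_8 = 2.0000, f(x_8) = 4.000000, coefficient = 1

I ≈ (0.156250/3) × 48.500000 = 2.526042
Exact value: 2.526042
Error: 0.000000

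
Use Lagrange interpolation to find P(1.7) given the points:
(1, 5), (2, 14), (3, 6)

Lagrange interpolation formula:
P(x) = Σ yᵢ × Lᵢ(x)
where Lᵢ(x) = Π_{j≠i} (x - xⱼ)/(xᵢ - xⱼ)

L_0(1.7) = (1.7 - 2)/(1 - 2) × (1.7 - 3)/(1 - 3) = 0.195000
L_1(1.7) = (1.7 - 1)/(2 - 1) × (1.7 - 3)/(2 - 3) = 0.910000
L_2(1.7) = (1.7 - 1)/(3 - 1) × (1.7 - 2)/(3 - 2) = -0.105000

P(1.7) = 5×L_0(1.7) + 14×L_1(1.7) + 6×L_2(1.7)
P(1.7) = 13.085000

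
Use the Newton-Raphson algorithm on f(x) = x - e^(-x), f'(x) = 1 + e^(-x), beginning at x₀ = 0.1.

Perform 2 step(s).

f(x) = x - e^(-x)
f'(x) = 1 + e^(-x)
x₀ = 0.1

Newton-Raphson formula: x_{n+1} = x_n - f(x_n)/f'(x_n)

Iteration 1:
  f(0.100000) = -0.804837
  f'(0.100000) = 1.904837
  x_1 = 0.100000 - (-0.804837)/1.904837 = 0.522523
Iteration 2:
  f(0.522523) = -0.070500
  f'(0.522523) = 1.593023
  x_2 = 0.522523 - (-0.070500)/1.593023 = 0.566778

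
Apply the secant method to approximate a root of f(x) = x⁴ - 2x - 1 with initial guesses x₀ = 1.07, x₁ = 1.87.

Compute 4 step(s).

f(x) = x⁴ - 2x - 1
x₀ = 1.07, x₁ = 1.87

Secant formula: x_{n+1} = x_n - f(x_n)(x_n - x_{n-1})/(f(x_n) - f(x_{n-1}))

Iteration 1:
  f(1.070000) = -1.829204
  f(1.870000) = 7.488310
  x_2 = 1.870000 - 7.488310×(1.870000 - 1.070000)/(7.488310 - (-1.829204))
       = 1.227055
Iteration 2:
  f(1.870000) = 7.488310
  f(1.227055) = -1.187085
  x_3 = 1.227055 - (-1.187085)×(1.227055 - 1.870000)/(-1.187085 - 7.488310)
       = 1.315032
Iteration 3:
  f(1.227055) = -1.187085
  f(1.315032) = -0.639557
  x_4 = 1.315032 - (-0.639557)×(1.315032 - 1.227055)/(-0.639557 - (-1.187085))
       = 1.417795
Iteration 4:
  f(1.315032) = -0.639557
  f(1.417795) = 0.205084
  x_5 = 1.417795 - 0.205084×(1.417795 - 1.315032)/(0.205084 - (-0.639557))
       = 1.392843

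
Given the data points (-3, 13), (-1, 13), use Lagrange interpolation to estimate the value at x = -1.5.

Lagrange interpolation formula:
P(x) = Σ yᵢ × Lᵢ(x)
where Lᵢ(x) = Π_{j≠i} (x - xⱼ)/(xᵢ - xⱼ)

L_0(-1.5) = (-1.5 - (-1))/(-3 - (-1)) = 0.250000
L_1(-1.5) = (-1.5 - (-3))/(-1 - (-3)) = 0.750000

P(-1.5) = 13×L_0(-1.5) + 13×L_1(-1.5)
P(-1.5) = 13.000000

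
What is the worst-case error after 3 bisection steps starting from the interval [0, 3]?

Bisection error bound: |error| ≤ (b-a)/2^n
|error| ≤ (3 - 0)/2^3 = 3/2^3
|error| ≤ 0.3750000000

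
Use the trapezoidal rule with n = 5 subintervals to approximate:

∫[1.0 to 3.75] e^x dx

f(x) = e^x
a = 1.0, b = 3.75, n = 5
h = (b - a)/n = 0.550000

Trapezoidal rule: (h/2)[f(x₀) + 2f(x₁) + 2f(x₂) + ... + f(xₙ)]

x_0 = 1.0000, f(x_0) = 2.718282, coefficient = 1
x_1 = 1.5500, f(x_1) = 4.711470, coefficient = 2
x_2 = 2.1000, f(x_2) = 8.166170, coefficient = 2
x_3 = 2.6500, f(x_3) = 14.154039, coefficient = 2
x_4 = 3.2000, f(x_4) = 24.532530, coefficient = 2
x_5 = 3.7500, f(x_5) = 42.521082, coefficient = 1

I ≈ (0.550000/2) × 148.367782 = 40.801140
Exact value: 39.802800
Error: 0.998340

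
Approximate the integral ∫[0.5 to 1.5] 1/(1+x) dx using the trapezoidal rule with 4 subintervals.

f(x) = 1/(1+x)
a = 0.5, b = 1.5, n = 4
h = (b - a)/n = 0.250000

Trapezoidal rule: (h/2)[f(x₀) + 2f(x₁) + 2f(x₂) + ... + f(xₙ)]

x_0 = 0.5000, f(x_0) = 0.666667, coefficient = 1
x_1 = 0.7500, f(x_1) = 0.571429, coefficient = 2
x_2 = 1.0000, f(x_2) = 0.500000, coefficient = 2
x_3 = 1.2500, f(x_3) = 0.444444, coefficient = 2
x_4 = 1.5000, f(x_4) = 0.400000, coefficient = 1

I ≈ (0.250000/2) × 4.098413 = 0.512302
Exact value: 0.510826
Error: 0.001476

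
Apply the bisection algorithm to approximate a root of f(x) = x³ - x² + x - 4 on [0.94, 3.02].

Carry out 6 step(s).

f(x) = x³ - x² + x - 4
Initial interval: [0.94, 3.02]

Iteration 1:
  c_1 = (0.940000 + 3.020000)/2 = 1.980000
  f(c_1) = f(1.980000) = 1.821992
  f(a) × f(c) < 0, new interval: [0.940000, 1.980000]
Iteration 2:
  c_2 = (0.940000 + 1.980000)/2 = 1.460000
  f(c_2) = f(1.460000) = -1.559464
  f(a) × f(c) ≥ 0, new interval: [1.460000, 1.980000]
Iteration 3:
  c_3 = (1.460000 + 1.980000)/2 = 1.720000
  f(c_3) = f(1.720000) = -0.149952
  f(a) × f(c) ≥ 0, new interval: [1.720000, 1.980000]
Iteration 4:
  c_4 = (1.720000 + 1.980000)/2 = 1.850000
  f(c_4) = f(1.850000) = 0.759125
  f(a) × f(c) < 0, new interval: [1.720000, 1.850000]
Iteration 5:
  c_5 = (1.720000 + 1.850000)/2 = 1.785000
  f(c_5) = f(1.785000) = 0.286187
  f(a) × f(c) < 0, new interval: [1.720000, 1.785000]
Iteration 6:
  c_6 = (1.720000 + 1.785000)/2 = 1.752500
  f(c_6) = f(1.752500) = 0.063620
  f(a) × f(c) < 0, new interval: [1.720000, 1.752500]

After 6 iteration(s), the approximation is c_6 = 1.752500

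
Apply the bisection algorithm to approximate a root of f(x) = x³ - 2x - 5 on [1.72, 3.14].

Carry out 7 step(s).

f(x) = x³ - 2x - 5
Initial interval: [1.72, 3.14]

Iteration 1:
  c_1 = (1.720000 + 3.140000)/2 = 2.430000
  f(c_1) = f(2.430000) = 4.488907
  f(a) × f(c) < 0, new interval: [1.720000, 2.430000]
Iteration 2:
  c_2 = (1.720000 + 2.430000)/2 = 2.075000
  f(c_2) = f(2.075000) = -0.215828
  f(a) × f(c) ≥ 0, new interval: [2.075000, 2.430000]
Iteration 3:
  c_3 = (2.075000 + 2.430000)/2 = 2.252500
  f(c_3) = f(2.252500) = 1.923636
  f(a) × f(c) < 0, new interval: [2.075000, 2.252500]
Iteration 4:
  c_4 = (2.075000 + 2.252500)/2 = 2.163750
  f(c_4) = f(2.163750) = 0.802775
  f(a) × f(c) < 0, new interval: [2.075000, 2.163750]
Iteration 5:
  c_5 = (2.075000 + 2.163750)/2 = 2.119375
  f(c_5) = f(2.119375) = 0.280953
  f(a) × f(c) < 0, new interval: [2.075000, 2.119375]
Iteration 6:
  c_6 = (2.075000 + 2.119375)/2 = 2.097188
  f(c_6) = f(2.097188) = 0.029465
  f(a) × f(c) < 0, new interval: [2.075000, 2.097188]
Iteration 7:
  c_7 = (2.075000 + 2.097188)/2 = 2.086094
  f(c_7) = f(2.086094) = -0.093952
  f(a) × f(c) ≥ 0, new interval: [2.086094, 2.097188]

After 7 iteration(s), the approximation is c_7 = 2.086094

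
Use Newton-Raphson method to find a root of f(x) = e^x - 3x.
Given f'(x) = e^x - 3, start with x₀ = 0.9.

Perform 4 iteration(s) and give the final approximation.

f(x) = e^x - 3x
f'(x) = e^x - 3
x₀ = 0.9

Newton-Raphson formula: x_{n+1} = x_n - f(x_n)/f'(x_n)

Iteration 1:
  f(0.900000) = -0.240397
  f'(0.900000) = -0.540397
  x_1 = 0.900000 - (-0.240397)/(-0.540397) = 0.455148
Iteration 2:
  f(0.455148) = 0.210963
  f'(0.455148) = -1.423594
  x_2 = 0.455148 - 0.210963/(-1.423594) = 0.603338
Iteration 3:
  f(0.603338) = 0.018197
  f'(0.603338) = -1.171788
  x_3 = 0.603338 - 0.018197/(-1.171788) = 0.618867
Iteration 4:
  f(0.618867) = 0.000222
  f'(0.618867) = -1.143176
  x_4 = 0.618867 - 0.000222/(-1.143176) = 0.619061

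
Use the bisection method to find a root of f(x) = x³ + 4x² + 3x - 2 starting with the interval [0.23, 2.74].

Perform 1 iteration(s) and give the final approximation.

f(x) = x³ + 4x² + 3x - 2
Initial interval: [0.23, 2.74]

Iteration 1:
  c_1 = (0.230000 + 2.740000)/2 = 1.485000
  f(c_1) = f(1.485000) = 14.550659
  f(a) × f(c) < 0, new interval: [0.230000, 1.485000]

After 1 iteration(s), the approximation is c_1 = 1.485000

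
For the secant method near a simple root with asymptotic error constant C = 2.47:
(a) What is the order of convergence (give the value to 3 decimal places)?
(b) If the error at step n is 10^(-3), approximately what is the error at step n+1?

(a) Secant method has superlinear convergence with order φ = (1+√5)/2 ≈ 1.618.
    This means |e_{n+1}| ≈ C|e_n|^1.618.

(b) With |e_n| = 10^(-3) and C = 2.47:
    |e_{n+1}| ≈ 2.47 × (10^(-3))^1.618 = 2.47 × 10^(-4.85)

(a) ≈ 1.618 (golden ratio); (b) |e_{n+1}| ≈ 3.456e-05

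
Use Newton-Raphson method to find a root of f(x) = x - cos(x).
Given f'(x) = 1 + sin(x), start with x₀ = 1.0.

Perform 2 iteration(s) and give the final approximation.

f(x) = x - cos(x)
f'(x) = 1 + sin(x)
x₀ = 1.0

Newton-Raphson formula: x_{n+1} = x_n - f(x_n)/f'(x_n)

Iteration 1:
  f(1.000000) = 0.459698
  f'(1.000000) = 1.841471
  x_1 = 1.000000 - 0.459698/1.841471 = 0.750364
Iteration 2:
  f(0.750364) = 0.018923
  f'(0.750364) = 1.681905
  x_2 = 0.750364 - 0.018923/1.681905 = 0.739113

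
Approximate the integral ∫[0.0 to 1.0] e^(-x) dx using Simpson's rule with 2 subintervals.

f(x) = e^(-x)
a = 0.0, b = 1.0, n = 2
h = (b - a)/n = 0.500000

Simpson's rule: (h/3)[f(x₀) + 4f(x₁) + 2f(x₂) + ... + f(xₙ)]

x_0 = 0.0000, f(x_0) = 1.000000, coefficient = 1
x_1 = 0.5000, f(x_1) = 0.606531, coefficient = 4
x_2 = 1.0000, f(x_2) = 0.367879, coefficient = 1

I ≈ (0.500000/3) × 3.794002 = 0.632334
Exact value: 0.632121
Error: 0.000213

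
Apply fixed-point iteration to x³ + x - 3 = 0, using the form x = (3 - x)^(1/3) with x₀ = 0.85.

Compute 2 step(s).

Equation: x³ + x - 3 = 0
Fixed-point form: x = (3 - x)^(1/3)
x₀ = 0.85

x_1 = g(0.850000) = 1.290663
x_2 = g(1.290663) = 1.195664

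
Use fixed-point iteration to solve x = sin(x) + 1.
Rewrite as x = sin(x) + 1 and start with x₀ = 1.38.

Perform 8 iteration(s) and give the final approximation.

Equation: x = sin(x) + 1
Fixed-point form: x = sin(x) + 1
x₀ = 1.38

x_1 = g(1.380000) = 1.981854
x_2 = g(1.981854) = 1.916699
x_3 = g(1.916699) = 1.940770
x_4 = g(1.940770) = 1.932337
x_5 = g(1.932337) = 1.935353
x_6 = g(1.935353) = 1.934282
x_7 = g(1.934282) = 1.934663
x_8 = g(1.934663) = 1.934528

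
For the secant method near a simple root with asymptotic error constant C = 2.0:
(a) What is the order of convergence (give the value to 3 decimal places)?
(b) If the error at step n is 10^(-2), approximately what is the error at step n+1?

(a) Secant method has superlinear convergence with order φ = (1+√5)/2 ≈ 1.618.
    This means |e_{n+1}| ≈ C|e_n|^1.618.

(b) With |e_n| = 10^(-2) and C = 2.0:
    |e_{n+1}| ≈ 2.0 × (10^(-2))^1.618 = 2.0 × 10^(-3.24)

(a) ≈ 1.618 (golden ratio); (b) |e_{n+1}| ≈ 1.161e-03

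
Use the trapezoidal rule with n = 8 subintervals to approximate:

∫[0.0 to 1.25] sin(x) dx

f(x) = sin(x)
a = 0.0, b = 1.25, n = 8
h = (b - a)/n = 0.156250

Trapezoidal rule: (h/2)[f(x₀) + 2f(x₁) + 2f(x₂) + ... + f(xₙ)]

x_0 = 0.0000, f(x_0) = 0.000000, coefficient = 1
x_1 = 0.1562, f(x_1) = 0.155615, coefficient = 2
x_2 = 0.3125, f(x_2) = 0.307439, coefficient = 2
x_3 = 0.4688, f(x_3) = 0.451771, coefficient = 2
x_4 = 0.6250, f(x_4) = 0.585097, coefficient = 2
x_5 = 0.7812, f(x_5) = 0.704168, coefficient = 2
x_6 = 0.9375, f(x_6) = 0.806081, coefficient = 2
x_7 = 1.0938, f(x_7) = 0.888355, coefficient = 2
x_8 = 1.2500, f(x_8) = 0.948985, coefficient = 1

I ≈ (0.156250/2) × 8.746036 = 0.683284
Exact value: 0.684678
Error: 0.001394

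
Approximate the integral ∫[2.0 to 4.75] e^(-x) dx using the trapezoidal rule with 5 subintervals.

f(x) = e^(-x)
a = 2.0, b = 4.75, n = 5
h = (b - a)/n = 0.550000

Trapezoidal rule: (h/2)[f(x₀) + 2f(x₁) + 2f(x₂) + ... + f(xₙ)]

x_0 = 2.0000, f(x_0) = 0.135335, coefficient = 1
x_1 = 2.5500, f(x_1) = 0.078082, coefficient = 2
x_2 = 3.1000, f(x_2) = 0.045049, coefficient = 2
x_3 = 3.6500, f(x_3) = 0.025991, coefficient = 2
x_4 = 4.2000, f(x_4) = 0.014996, coefficient = 2
x_5 = 4.7500, f(x_5) = 0.008652, coefficient = 1

I ≈ (0.550000/2) × 0.472222 = 0.129861
Exact value: 0.126684
Error: 0.003177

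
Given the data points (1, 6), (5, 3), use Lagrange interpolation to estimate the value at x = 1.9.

Lagrange interpolation formula:
P(x) = Σ yᵢ × Lᵢ(x)
where Lᵢ(x) = Π_{j≠i} (x - xⱼ)/(xᵢ - xⱼ)

L_0(1.9) = (1.9 - 5)/(1 - 5) = 0.775000
L_1(1.9) = (1.9 - 1)/(5 - 1) = 0.225000

P(1.9) = 6×L_0(1.9) + 3×L_1(1.9)
P(1.9) = 5.325000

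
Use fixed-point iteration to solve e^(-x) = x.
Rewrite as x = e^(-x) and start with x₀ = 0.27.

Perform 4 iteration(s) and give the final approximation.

Equation: e^(-x) = x
Fixed-point form: x = e^(-x)
x₀ = 0.27

x_1 = g(0.270000) = 0.763379
x_2 = g(0.763379) = 0.466089
x_3 = g(0.466089) = 0.627452
x_4 = g(0.627452) = 0.533951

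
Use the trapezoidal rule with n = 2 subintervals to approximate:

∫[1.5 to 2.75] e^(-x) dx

f(x) = e^(-x)
a = 1.5, b = 2.75, n = 2
h = (b - a)/n = 0.625000

Trapezoidal rule: (h/2)[f(x₀) + 2f(x₁) + 2f(x₂) + ... + f(xₙ)]

x_0 = 1.5000, f(x_0) = 0.223130, coefficient = 1
x_1 = 2.1250, f(x_1) = 0.119433, coefficient = 2
x_2 = 2.7500, f(x_2) = 0.063928, coefficient = 1

I ≈ (0.625000/2) × 0.525924 = 0.164351
Exact value: 0.159202
Error: 0.005149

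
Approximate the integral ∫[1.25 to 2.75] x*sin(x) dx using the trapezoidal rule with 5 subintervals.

f(x) = x*sin(x)
a = 1.25, b = 2.75, n = 5
h = (b - a)/n = 0.300000

Trapezoidal rule: (h/2)[f(x₀) + 2f(x₁) + 2f(x₂) + ... + f(xₙ)]

x_0 = 1.2500, f(x_0) = 1.186231, coefficient = 1
x_1 = 1.5500, f(x_1) = 1.549665, coefficient = 2
x_2 = 1.8500, f(x_2) = 1.778359, coefficient = 2
x_3 = 2.1500, f(x_3) = 1.799332, coefficient = 2
x_4 = 2.4500, f(x_4) = 1.562524, coefficient = 2
x_5 = 2.7500, f(x_5) = 1.049568, coefficient = 1

I ≈ (0.300000/2) × 15.615558 = 2.342334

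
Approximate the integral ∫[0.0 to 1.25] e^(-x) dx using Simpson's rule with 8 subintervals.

f(x) = e^(-x)
a = 0.0, b = 1.25, n = 8
h = (b - a)/n = 0.156250

Simpson's rule: (h/3)[f(x₀) + 4f(x₁) + 2f(x₂) + ... + f(xₙ)]

x_0 = 0.0000, f(x_0) = 1.000000, coefficient = 1
x_1 = 0.1562, f(x_1) = 0.855345, coefficient = 4
x_2 = 0.3125, f(x_2) = 0.731616, coefficient = 2
x_3 = 0.4688, f(x_3) = 0.625784, coefficient = 4
x_4 = 0.6250, f(x_4) = 0.535261, coefficient = 2
x_5 = 0.7812, f(x_5) = 0.457833, coefficient = 4
x_6 = 0.9375, f(x_6) = 0.391606, coefficient = 2
x_7 = 1.0938, f(x_7) = 0.334958, coefficient = 4
x_8 = 1.2500, f(x_8) = 0.286505, coefficient = 1

I ≈ (0.156250/3) × 13.699153 = 0.713498
Exact value: 0.713495
Error: 0.000002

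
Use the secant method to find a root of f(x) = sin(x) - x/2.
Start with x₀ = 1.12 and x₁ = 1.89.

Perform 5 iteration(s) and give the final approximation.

f(x) = sin(x) - x/2
x₀ = 1.12, x₁ = 1.89

Secant formula: x_{n+1} = x_n - f(x_n)(x_n - x_{n-1})/(f(x_n) - f(x_{n-1}))

Iteration 1:
  f(1.120000) = 0.340100
  f(1.890000) = 0.004486
  x_2 = 1.890000 - 0.004486×(1.890000 - 1.120000)/(0.004486 - 0.340100)
       = 1.900291
Iteration 2:
  f(1.890000) = 0.004486
  f(1.900291) = -0.003940
  x_3 = 1.900291 - (-0.003940)×(1.900291 - 1.890000)/(-0.003940 - 0.004486)
       = 1.895479
Iteration 3:
  f(1.900291) = -0.003940
  f(1.895479) = 0.000012
  x_4 = 1.895479 - 0.000012×(1.895479 - 1.900291)/(0.000012 - (-0.003940))
       = 1.895494
Iteration 4:
  f(1.895479) = 0.000012
  f(1.895494) = 0.000000
  x_5 = 1.895494 - 0.000000×(1.895494 - 1.895479)/(0.000000 - 0.000012)
       = 1.895494
Iteration 5:
  f(1.895494) = 0.000000
  f(1.895494) = 0.000000
  x_6 = 1.895494 - 0.000000×(1.895494 - 1.895494)/(0.000000 - 0.000000)
       = 1.895494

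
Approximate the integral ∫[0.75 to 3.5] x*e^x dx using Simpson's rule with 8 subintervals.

f(x) = x*e^x
a = 0.75, b = 3.5, n = 8
h = (b - a)/n = 0.343750

Simpson's rule: (h/3)[f(x₀) + 4f(x₁) + 2f(x₂) + ... + f(xₙ)]

x_0 = 0.7500, f(x_0) = 1.587750, coefficient = 1
x_1 = 1.0938, f(x_1) = 3.265334, coefficient = 4
x_2 = 1.4375, f(x_2) = 6.052101, coefficient = 2
x_3 = 1.7812, f(x_3) = 10.575768, coefficient = 4
x_4 = 2.1250, f(x_4) = 17.792407, coefficient = 2
x_5 = 2.4688, f(x_5) = 29.150205, coefficient = 4
x_6 = 2.8125, f(x_6) = 46.832330, coefficient = 2
x_7 = 3.1562, f(x_7) = 74.116236, coefficient = 4
x_8 = 3.5000, f(x_8) = 115.904082, coefficient = 1

I ≈ (0.343750/3) × 727.275681 = 83.333672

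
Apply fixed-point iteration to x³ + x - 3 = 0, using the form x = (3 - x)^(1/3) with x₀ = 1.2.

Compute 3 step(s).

Equation: x³ + x - 3 = 0
Fixed-point form: x = (3 - x)^(1/3)
x₀ = 1.2

x_1 = g(1.200000) = 1.216440
x_2 = g(1.216440) = 1.212726
x_3 = g(1.212726) = 1.213567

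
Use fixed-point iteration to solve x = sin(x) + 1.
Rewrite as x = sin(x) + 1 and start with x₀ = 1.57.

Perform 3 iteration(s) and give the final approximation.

Equation: x = sin(x) + 1
Fixed-point form: x = sin(x) + 1
x₀ = 1.57

x_1 = g(1.570000) = 2.000000
x_2 = g(2.000000) = 1.909298
x_3 = g(1.909298) = 1.943253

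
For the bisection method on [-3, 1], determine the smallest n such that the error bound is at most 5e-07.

We need (b-a)/2^n ≤ 5e-07
(1 - (-3))/2^n ≤ 5e-07
4/2^n ≤ 5e-07
2^n ≥ 8000000
n ≥ log₂(8000000) = 22.93
n ≥ 23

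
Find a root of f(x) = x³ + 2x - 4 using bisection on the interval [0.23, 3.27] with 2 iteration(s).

f(x) = x³ + 2x - 4
Initial interval: [0.23, 3.27]

Iteration 1:
  c_1 = (0.230000 + 3.270000)/2 = 1.750000
  f(c_1) = f(1.750000) = 4.859375
  f(a) × f(c) < 0, new interval: [0.230000, 1.750000]
Iteration 2:
  c_2 = (0.230000 + 1.750000)/2 = 0.990000
  f(c_2) = f(0.990000) = -1.049701
  f(a) × f(c) ≥ 0, new interval: [0.990000, 1.750000]

After 2 iteration(s), the approximation is c_2 = 0.990000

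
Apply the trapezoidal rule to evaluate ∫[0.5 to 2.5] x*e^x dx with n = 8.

f(x) = x*e^x
a = 0.5, b = 2.5, n = 8
h = (b - a)/n = 0.250000

Trapezoidal rule: (h/2)[f(x₀) + 2f(x₁) + 2f(x₂) + ... + f(xₙ)]

x_0 = 0.5000, f(x_0) = 0.824361, coefficient = 1
x_1 = 0.7500, f(x_1) = 1.587750, coefficient = 2
x_2 = 1.0000, f(x_2) = 2.718282, coefficient = 2
x_3 = 1.2500, f(x_3) = 4.362929, coefficient = 2
x_4 = 1.5000, f(x_4) = 6.722534, coefficient = 2
x_5 = 1.7500, f(x_5) = 10.070555, coefficient = 2
x_6 = 2.0000, f(x_6) = 14.778112, coefficient = 2
x_7 = 2.2500, f(x_7) = 21.347406, coefficient = 2
x_8 = 2.5000, f(x_8) = 30.456235, coefficient = 1

I ≈ (0.250000/2) × 154.455729 = 19.306966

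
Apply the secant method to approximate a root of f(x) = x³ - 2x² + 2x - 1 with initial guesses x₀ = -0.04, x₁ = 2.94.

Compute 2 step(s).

f(x) = x³ - 2x² + 2x - 1
x₀ = -0.04, x₁ = 2.94

Secant formula: x_{n+1} = x_n - f(x_n)(x_n - x_{n-1})/(f(x_n) - f(x_{n-1}))

Iteration 1:
  f(-0.040000) = -1.083264
  f(2.940000) = 13.004984
  x_2 = 2.940000 - 13.004984×(2.940000 - (-0.040000))/(13.004984 - (-1.083264))
       = 0.189136
Iteration 2:
  f(2.940000) = 13.004984
  f(0.189136) = -0.686507
  x_3 = 0.189136 - (-0.686507)×(0.189136 - 2.940000)/(-0.686507 - 13.004984)
       = 0.327068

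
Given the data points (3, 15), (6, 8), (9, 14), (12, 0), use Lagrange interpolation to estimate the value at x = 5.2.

Lagrange interpolation formula:
P(x) = Σ yᵢ × Lᵢ(x)
where Lᵢ(x) = Π_{j≠i} (x - xⱼ)/(xᵢ - xⱼ)

L_0(5.2) = (5.2 - 6)/(3 - 6) × (5.2 - 9)/(3 - 9) × (5.2 - 12)/(3 - 12) = 0.127605
L_1(5.2) = (5.2 - 3)/(6 - 3) × (5.2 - 9)/(6 - 9) × (5.2 - 12)/(6 - 12) = 1.052741
L_2(5.2) = (5.2 - 3)/(9 - 3) × (5.2 - 6)/(9 - 6) × (5.2 - 12)/(9 - 12) = -0.221630
L_3(5.2) = (5.2 - 3)/(12 - 3) × (5.2 - 6)/(12 - 6) × (5.2 - 9)/(12 - 9) = 0.041284

P(5.2) = 15×L_0(5.2) + 8×L_1(5.2) + 14×L_2(5.2) + 0×L_3(5.2)
P(5.2) = 7.233185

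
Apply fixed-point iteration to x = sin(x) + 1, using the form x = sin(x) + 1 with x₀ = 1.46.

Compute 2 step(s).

Equation: x = sin(x) + 1
Fixed-point form: x = sin(x) + 1
x₀ = 1.46

x_1 = g(1.460000) = 1.993868
x_2 = g(1.993868) = 1.911832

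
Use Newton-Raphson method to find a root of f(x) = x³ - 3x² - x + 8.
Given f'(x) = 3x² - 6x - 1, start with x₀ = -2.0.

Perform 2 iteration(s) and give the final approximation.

f(x) = x³ - 3x² - x + 8
f'(x) = 3x² - 6x - 1
x₀ = -2.0

Newton-Raphson formula: x_{n+1} = x_n - f(x_n)/f'(x_n)

Iteration 1:
  f(-2.000000) = -10.000000
  f'(-2.000000) = 23.000000
  x_1 = -2.000000 - (-10.000000)/23.000000 = -1.565217
Iteration 2:
  f(-1.565217) = -1.619134
  f'(-1.565217) = 15.741021
  x_2 = -1.565217 - (-1.619134)/15.741021 = -1.462357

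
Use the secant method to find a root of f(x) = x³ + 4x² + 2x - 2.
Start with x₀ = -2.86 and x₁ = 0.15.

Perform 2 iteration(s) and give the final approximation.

f(x) = x³ + 4x² + 2x - 2
x₀ = -2.86, x₁ = 0.15

Secant formula: x_{n+1} = x_n - f(x_n)(x_n - x_{n-1})/(f(x_n) - f(x_{n-1}))

Iteration 1:
  f(-2.860000) = 1.604744
  f(0.150000) = -1.606625
  x_2 = 0.150000 - (-1.606625)×(0.150000 - (-2.860000))/(-1.606625 - 1.604744)
       = -1.355882
Iteration 2:
  f(0.150000) = -1.606625
  f(-1.355882) = 0.149223
  x_3 = -1.355882 - 0.149223×(-1.355882 - 0.150000)/(0.149223 - (-1.606625))
       = -1.227902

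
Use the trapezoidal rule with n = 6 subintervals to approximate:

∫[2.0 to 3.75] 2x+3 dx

f(x) = 2x+3
a = 2.0, b = 3.75, n = 6
h = (b - a)/n = 0.291667

Trapezoidal rule: (h/2)[f(x₀) + 2f(x₁) + 2f(x₂) + ... + f(xₙ)]

x_0 = 2.0000, f(x_0) = 7.000000, coefficient = 1
x_1 = 2.2917, f(x_1) = 7.583333, coefficient = 2
x_2 = 2.5833, f(x_2) = 8.166667, coefficient = 2
x_3 = 2.8750, f(x_3) = 8.750000, coefficient = 2
x_4 = 3.1667, f(x_4) = 9.333333, coefficient = 2
x_5 = 3.4583, f(x_5) = 9.916667, coefficient = 2
x_6 = 3.7500, f(x_6) = 10.500000, coefficient = 1

I ≈ (0.291667/2) × 105.000000 = 15.312500
Exact value: 15.312500
Error: 0.000000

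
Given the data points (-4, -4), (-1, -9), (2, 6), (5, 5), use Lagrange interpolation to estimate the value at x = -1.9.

Lagrange interpolation formula:
P(x) = Σ yᵢ × Lᵢ(x)
where Lᵢ(x) = Π_{j≠i} (x - xⱼ)/(xᵢ - xⱼ)

L_0(-1.9) = (-1.9 - (-1))/(-4 - (-1)) × (-1.9 - 2)/(-4 - 2) × (-1.9 - 5)/(-4 - 5) = 0.149500
L_1(-1.9) = (-1.9 - (-4))/(-1 - (-4)) × (-1.9 - 2)/(-1 - 2) × (-1.9 - 5)/(-1 - 5) = 1.046500
L_2(-1.9) = (-1.9 - (-4))/(2 - (-4)) × (-1.9 - (-1))/(2 - (-1)) × (-1.9 - 5)/(2 - 5) = -0.241500
L_3(-1.9) = (-1.9 - (-4))/(5 - (-4)) × (-1.9 - (-1))/(5 - (-1)) × (-1.9 - 2)/(5 - 2) = 0.045500

P(-1.9) = (-4)×L_0(-1.9) + (-9)×L_1(-1.9) + 6×L_2(-1.9) + 5×L_3(-1.9)
P(-1.9) = -11.238000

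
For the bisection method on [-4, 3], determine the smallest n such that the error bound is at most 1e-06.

We need (b-a)/2^n ≤ 1e-06
(3 - (-4))/2^n ≤ 1e-06
7/2^n ≤ 1e-06
2^n ≥ 7000000
n ≥ log₂(7000000) = 22.74
n ≥ 23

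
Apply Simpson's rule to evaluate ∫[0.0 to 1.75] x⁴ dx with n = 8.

f(x) = x⁴
a = 0.0, b = 1.75, n = 8
h = (b - a)/n = 0.218750

Simpson's rule: (h/3)[f(x₀) + 4f(x₁) + 2f(x₂) + ... + f(xₙ)]

x_0 = 0.0000, f(x_0) = 0.000000, coefficient = 1
x_1 = 0.2188, f(x_1) = 0.002290, coefficient = 4
x_2 = 0.4375, f(x_2) = 0.036636, coefficient = 2
x_3 = 0.6562, f(x_3) = 0.185472, coefficient = 4
x_4 = 0.8750, f(x_4) = 0.586182, coefficient = 2
x_5 = 1.0938, f(x_5) = 1.431108, coefficient = 4
x_6 = 1.3125, f(x_6) = 2.967545, coefficient = 2
x_7 = 1.5312, f(x_7) = 5.497743, coefficient = 4
x_8 = 1.7500, f(x_8) = 9.378906, coefficient = 1

I ≈ (0.218750/3) × 45.026077 = 3.283151
Exact value: 3.282617
Error: 0.000534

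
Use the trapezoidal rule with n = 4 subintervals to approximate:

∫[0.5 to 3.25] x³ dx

f(x) = x³
a = 0.5, b = 3.25, n = 4
h = (b - a)/n = 0.687500

Trapezoidal rule: (h/2)[f(x₀) + 2f(x₁) + 2f(x₂) + ... + f(xₙ)]

x_0 = 0.5000, f(x_0) = 0.125000, coefficient = 1
x_1 = 1.1875, f(x_1) = 1.674561, coefficient = 2
x_2 = 1.8750, f(x_2) = 6.591797, coefficient = 2
x_3 = 2.5625, f(x_3) = 16.826416, coefficient = 2
x_4 = 3.2500, f(x_4) = 34.328125, coefficient = 1

I ≈ (0.687500/2) × 84.638672 = 29.094543
Exact value: 27.875977
Error: 1.218567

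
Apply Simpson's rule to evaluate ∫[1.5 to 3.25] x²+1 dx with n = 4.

f(x) = x²+1
a = 1.5, b = 3.25, n = 4
h = (b - a)/n = 0.437500

Simpson's rule: (h/3)[f(x₀) + 4f(x₁) + 2f(x₂) + ... + f(xₙ)]

x_0 = 1.5000, f(x_0) = 3.250000, coefficient = 1
x_1 = 1.9375, f(x_1) = 4.753906, coefficient = 4
x_2 = 2.3750, f(x_2) = 6.640625, coefficient = 2
x_3 = 2.8125, f(x_3) = 8.910156, coefficient = 4
x_4 = 3.2500, f(x_4) = 11.562500, coefficient = 1

I ≈ (0.437500/3) × 82.750000 = 12.067708
Exact value: 12.067708
Error: 0.000000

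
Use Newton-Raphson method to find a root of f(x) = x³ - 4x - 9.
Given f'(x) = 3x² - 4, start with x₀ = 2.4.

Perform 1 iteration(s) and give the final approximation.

f(x) = x³ - 4x - 9
f'(x) = 3x² - 4
x₀ = 2.4

Newton-Raphson formula: x_{n+1} = x_n - f(x_n)/f'(x_n)

Iteration 1:
  f(2.400000) = -4.776000
  f'(2.400000) = 13.280000
  x_1 = 2.400000 - (-4.776000)/13.280000 = 2.759639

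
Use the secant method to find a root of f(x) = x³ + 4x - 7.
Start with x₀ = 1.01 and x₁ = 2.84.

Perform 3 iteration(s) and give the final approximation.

f(x) = x³ + 4x - 7
x₀ = 1.01, x₁ = 2.84

Secant formula: x_{n+1} = x_n - f(x_n)(x_n - x_{n-1})/(f(x_n) - f(x_{n-1}))

Iteration 1:
  f(1.010000) = -1.929699
  f(2.840000) = 27.266304
  x_2 = 2.840000 - 27.266304×(2.840000 - 1.010000)/(27.266304 - (-1.929699))
       = 1.130953
Iteration 2:
  f(2.840000) = 27.266304
  f(1.130953) = -1.029636
  x_3 = 1.130953 - (-1.029636)×(1.130953 - 2.840000)/(-1.029636 - 27.266304)
       = 1.193142
Iteration 3:
  f(1.130953) = -1.029636
  f(1.193142) = -0.528888
  x_4 = 1.193142 - (-0.528888)×(1.193142 - 1.130953)/(-0.528888 - (-1.029636))
       = 1.258826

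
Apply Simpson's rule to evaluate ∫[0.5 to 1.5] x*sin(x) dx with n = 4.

f(x) = x*sin(x)
a = 0.5, b = 1.5, n = 4
h = (b - a)/n = 0.250000

Simpson's rule: (h/3)[f(x₀) + 4f(x₁) + 2f(x₂) + ... + f(xₙ)]

x_0 = 0.5000, f(x_0) = 0.239713, coefficient = 1
x_1 = 0.7500, f(x_1) = 0.511229, coefficient = 4
x_2 = 1.0000, f(x_2) = 0.841471, coefficient = 2
x_3 = 1.2500, f(x_3) = 1.186231, coefficient = 4
x_4 = 1.5000, f(x_4) = 1.496242, coefficient = 1

I ≈ (0.250000/3) × 10.208737 = 0.850728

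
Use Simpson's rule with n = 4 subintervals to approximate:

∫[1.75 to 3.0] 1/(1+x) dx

f(x) = 1/(1+x)
a = 1.75, b = 3.0, n = 4
h = (b - a)/n = 0.312500

Simpson's rule: (h/3)[f(x₀) + 4f(x₁) + 2f(x₂) + ... + f(xₙ)]

x_0 = 1.7500, f(x_0) = 0.363636, coefficient = 1
x_1 = 2.0625, f(x_1) = 0.326531, coefficient = 4
x_2 = 2.3750, f(x_2) = 0.296296, coefficient = 2
x_3 = 2.6875, f(x_3) = 0.271186, coefficient = 4
x_4 = 3.0000, f(x_4) = 0.250000, coefficient = 1

I ≈ (0.312500/3) × 3.597097 = 0.374698
Exact value: 0.374693
Error: 0.000004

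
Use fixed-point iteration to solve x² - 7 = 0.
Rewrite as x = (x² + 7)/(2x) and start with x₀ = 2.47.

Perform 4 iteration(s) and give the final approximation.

Equation: x² - 7 = 0
Fixed-point form: x = (x² + 7)/(2x)
x₀ = 2.47

x_1 = g(2.470000) = 2.652004
x_2 = g(2.652004) = 2.645759
x_3 = g(2.645759) = 2.645751
x_4 = g(2.645751) = 2.645751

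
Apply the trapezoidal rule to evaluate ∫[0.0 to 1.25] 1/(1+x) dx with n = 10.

f(x) = 1/(1+x)
a = 0.0, b = 1.25, n = 10
h = (b - a)/n = 0.125000

Trapezoidal rule: (h/2)[f(x₀) + 2f(x₁) + 2f(x₂) + ... + f(xₙ)]

x_0 = 0.0000, f(x_0) = 1.000000, coefficient = 1
x_1 = 0.1250, f(x_1) = 0.888889, coefficient = 2
x_2 = 0.2500, f(x_2) = 0.800000, coefficient = 2
x_3 = 0.3750, f(x_3) = 0.727273, coefficient = 2
x_4 = 0.5000, f(x_4) = 0.666667, coefficient = 2
x_5 = 0.6250, f(x_5) = 0.615385, coefficient = 2
x_6 = 0.7500, f(x_6) = 0.571429, coefficient = 2
x_7 = 0.8750, f(x_7) = 0.533333, coefficient = 2
x_8 = 1.0000, f(x_8) = 0.500000, coefficient = 2
x_9 = 1.1250, f(x_9) = 0.470588, coefficient = 2
x_10 = 1.2500, f(x_10) = 0.444444, coefficient = 1

I ≈ (0.125000/2) × 12.991571 = 0.811973
Exact value: 0.810930
Error: 0.001043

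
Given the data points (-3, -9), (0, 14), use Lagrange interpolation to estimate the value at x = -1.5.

Lagrange interpolation formula:
P(x) = Σ yᵢ × Lᵢ(x)
where Lᵢ(x) = Π_{j≠i} (x - xⱼ)/(xᵢ - xⱼ)

L_0(-1.5) = (-1.5 - 0)/(-3 - 0) = 0.500000
L_1(-1.5) = (-1.5 - (-3))/(0 - (-3)) = 0.500000

P(-1.5) = (-9)×L_0(-1.5) + 14×L_1(-1.5)
P(-1.5) = 2.500000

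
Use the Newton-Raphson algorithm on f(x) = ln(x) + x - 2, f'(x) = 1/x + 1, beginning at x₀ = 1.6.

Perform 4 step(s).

f(x) = ln(x) + x - 2
f'(x) = 1/x + 1
x₀ = 1.6

Newton-Raphson formula: x_{n+1} = x_n - f(x_n)/f'(x_n)

Iteration 1:
  f(1.600000) = 0.070004
  f'(1.600000) = 1.625000
  x_1 = 1.600000 - 0.070004/1.625000 = 1.556921
Iteration 2:
  f(1.556921) = -0.000369
  f'(1.556921) = 1.642293
  x_2 = 1.556921 - (-0.000369)/1.642293 = 1.557146
Iteration 3:
  f(1.557146) = 0.000000
  f'(1.557146) = 1.642201
  x_3 = 1.557146 - 0.000000/1.642201 = 1.557146
Iteration 4:
  f(1.557146) = 0.000000
  f'(1.557146) = 1.642201
  x_4 = 1.557146 - 0.000000/1.642201 = 1.557146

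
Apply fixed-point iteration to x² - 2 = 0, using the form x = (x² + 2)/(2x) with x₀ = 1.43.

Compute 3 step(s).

Equation: x² - 2 = 0
Fixed-point form: x = (x² + 2)/(2x)
x₀ = 1.43

x_1 = g(1.430000) = 1.414301
x_2 = g(1.414301) = 1.414214
x_3 = g(1.414214) = 1.414214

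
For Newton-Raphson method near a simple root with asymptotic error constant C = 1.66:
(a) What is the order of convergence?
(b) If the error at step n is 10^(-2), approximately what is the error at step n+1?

(a) Newton-Raphson has quadratic (order 2) convergence near simple roots.
    This means |e_{n+1}| ≈ C|e_n|².

(b) With |e_n| = 10^(-2) and C = 1.66:
    |e_{n+1}| ≈ 1.66 × (10^(-2))² = 1.66 × 10^(-4)

(a) 2 (quadratic); (b) |e_{n+1}| ≈ 1.660e-04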